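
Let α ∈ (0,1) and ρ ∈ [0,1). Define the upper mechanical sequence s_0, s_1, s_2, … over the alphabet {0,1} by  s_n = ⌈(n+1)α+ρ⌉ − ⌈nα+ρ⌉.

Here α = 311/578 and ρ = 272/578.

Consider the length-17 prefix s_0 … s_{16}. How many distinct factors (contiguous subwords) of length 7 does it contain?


t_n = ⌈(n·311+272)/578⌉ for n = 0 … 17:
  n=0…9: ⌈272/578⌉=1 ⌈583/578⌉=2 ⌈894/578⌉=2 ⌈1205/578⌉=3 ⌈1516/578⌉=3 ⌈1827/578⌉=4 ⌈2138/578⌉=4 ⌈2449/578⌉=5 ⌈2760/578⌉=5 ⌈3071/578⌉=6
  n=10…17: ⌈3382/578⌉=6 ⌈3693/578⌉=7 ⌈4004/578⌉=7 ⌈4315/578⌉=8 ⌈4626/578⌉=9 ⌈4937/578⌉=9 ⌈5248/578⌉=10 ⌈5559/578⌉=10
s_n = t_(n+1) − t_n for n = 0 … 16 gives
prefix = 10101010101011010
slide a length-7 window over [0..6] … [10..16] (11 windows); first occurrence of each distinct factor:
  [  0..  6] 1010101
  [  1..  7] 0101010
  [  7.. 13] 0101011
  [  8.. 14] 1010110
  [  9.. 15] 0101101
  [ 10.. 16] 1011010
  (the other 5 windows repeat one of these)
distinct factors: {0101010, 0101011, 0101101, 1010101, 1010110, 1011010}
count = 6  (Sturmian bound for length 7 is 8)

6


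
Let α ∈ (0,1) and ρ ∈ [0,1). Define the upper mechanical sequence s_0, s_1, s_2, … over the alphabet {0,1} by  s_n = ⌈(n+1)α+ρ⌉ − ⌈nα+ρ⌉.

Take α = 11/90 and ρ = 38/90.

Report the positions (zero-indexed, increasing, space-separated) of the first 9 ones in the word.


n=0: ⌈49/90⌉−⌈38/90⌉ = 1−1 = 0
n=1: ⌈60/90⌉−⌈49/90⌉ = 1−1 = 0
  …
n=4: ⌈93/90⌉−⌈82/90⌉ = 2−1 = 1  ← one
n=5: ⌈104/90⌉−⌈93/90⌉ = 2−2 = 0
n=6: ⌈115/90⌉−⌈104/90⌉ = 2−2 = 0
  …
n=12: ⌈181/90⌉−⌈170/90⌉ = 3−2 = 1  ← one
n=13: ⌈192/90⌉−⌈181/90⌉ = 3−3 = 0
n=14: ⌈203/90⌉−⌈192/90⌉ = 3−3 = 0
  …
n=21: ⌈280/90⌉−⌈269/90⌉ = 4−3 = 1  ← one
n=22: ⌈291/90⌉−⌈280/90⌉ = 4−4 = 0
n=23: ⌈302/90⌉−⌈291/90⌉ = 4−4 = 0
  …
n=29: ⌈368/90⌉−⌈357/90⌉ = 5−4 = 1  ← one
n=30: ⌈379/90⌉−⌈368/90⌉ = 5−5 = 0
n=31: ⌈390/90⌉−⌈379/90⌉ = 5−5 = 0
  …
n=37: ⌈456/90⌉−⌈445/90⌉ = 6−5 = 1  ← one
n=38: ⌈467/90⌉−⌈456/90⌉ = 6−6 = 0
n=39: ⌈478/90⌉−⌈467/90⌉ = 6−6 = 0
  …
n=45: ⌈544/90⌉−⌈533/90⌉ = 7−6 = 1  ← one
n=46: ⌈555/90⌉−⌈544/90⌉ = 7−7 = 0
n=47: ⌈566/90⌉−⌈555/90⌉ = 7−7 = 0
  …
n=53: ⌈632/90⌉−⌈621/90⌉ = 8−7 = 1  ← one
n=54: ⌈643/90⌉−⌈632/90⌉ = 8−8 = 0
n=55: ⌈654/90⌉−⌈643/90⌉ = 8−8 = 0
  …
n=62: ⌈731/90⌉−⌈720/90⌉ = 9−8 = 1  ← one
n=63: ⌈742/90⌉−⌈731/90⌉ = 9−9 = 0
n=64: ⌈753/90⌉−⌈742/90⌉ = 9−9 = 0
  …
n=70: ⌈819/90⌉−⌈808/90⌉ = 10−9 = 1  ← one
positions of the first 9 ones: 4 12 21 29 37 45 53 62 70

4 12 21 29 37 45 53 62 70


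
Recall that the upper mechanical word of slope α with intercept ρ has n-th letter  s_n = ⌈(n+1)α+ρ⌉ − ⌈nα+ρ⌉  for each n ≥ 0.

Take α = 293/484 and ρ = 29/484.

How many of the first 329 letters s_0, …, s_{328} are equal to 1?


#1s = Σ_{n=0}^{328} s_n = Σ_{n=0}^{328} (⌈(n+1)α+ρ⌉ − ⌈nα+ρ⌉)
the sum telescopes: every ⌈nα+ρ⌉ with 0 < n < 329 appears once with + and once with −, leaving ⌈329α+ρ⌉ − ⌈0·α+ρ⌉
329α + ρ = (329·293 + 29) / 484 = 96426/484
ρ = 29/484
⌈96426/484⌉ = 200,  ⌈29/484⌉ = 1
#1s = 200 − 1 = 199

199


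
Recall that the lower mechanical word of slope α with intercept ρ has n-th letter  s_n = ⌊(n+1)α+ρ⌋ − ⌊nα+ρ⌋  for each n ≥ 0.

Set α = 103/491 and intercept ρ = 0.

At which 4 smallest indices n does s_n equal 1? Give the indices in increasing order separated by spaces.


4 9 14 19

n=0: ⌊103/491⌋−⌊0/491⌋ = 0−0 = 0
n=1: ⌊206/491⌋−⌊103/491⌋ = 0−0 = 0
n=2: ⌊309/491⌋−⌊206/491⌋ = 0−0 = 0
n=3: ⌊412/491⌋−⌊309/491⌋ = 0−0 = 0
n=4: ⌊515/491⌋−⌊412/491⌋ = 1−0 = 1  ← one
n=5: ⌊618/491⌋−⌊515/491⌋ = 1−1 = 0
n=6: ⌊721/491⌋−⌊618/491⌋ = 1−1 = 0
n=7: ⌊824/491⌋−⌊721/491⌋ = 1−1 = 0
n=8: ⌊927/491⌋−⌊824/491⌋ = 1−1 = 0
n=9: ⌊1030/491⌋−⌊927/491⌋ = 2−1 = 1  ← one
n=10: ⌊1133/491⌋−⌊1030/491⌋ = 2−2 = 0
n=11: ⌊1236/491⌋−⌊1133/491⌋ = 2−2 = 0
n=12: ⌊1339/491⌋−⌊1236/491⌋ = 2−2 = 0
n=13: ⌊1442/491⌋−⌊1339/491⌋ = 2−2 = 0
n=14: ⌊1545/491⌋−⌊1442/491⌋ = 3−2 = 1  ← one
n=15: ⌊1648/491⌋−⌊1545/491⌋ = 3−3 = 0
n=16: ⌊1751/491⌋−⌊1648/491⌋ = 3−3 = 0
n=17: ⌊1854/491⌋−⌊1751/491⌋ = 3−3 = 0
n=18: ⌊1957/491⌋−⌊1854/491⌋ = 3−3 = 0
n=19: ⌊2060/491⌋−⌊1957/491⌋ = 4−3 = 1  ← one
positions of the first 4 ones: 4 9 14 19


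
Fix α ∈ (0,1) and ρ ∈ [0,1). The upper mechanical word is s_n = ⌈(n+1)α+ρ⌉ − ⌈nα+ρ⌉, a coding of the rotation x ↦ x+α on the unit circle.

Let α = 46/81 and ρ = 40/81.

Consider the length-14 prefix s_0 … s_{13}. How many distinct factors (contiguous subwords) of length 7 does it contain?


t_n = ⌈(n·46+40)/81⌉ for n = 0 … 14:
  n=0…9: ⌈40/81⌉=1 ⌈86/81⌉=2 ⌈132/81⌉=2 ⌈178/81⌉=3 ⌈224/81⌉=3 ⌈270/81⌉=4 ⌈316/81⌉=4 ⌈362/81⌉=5 ⌈408/81⌉=6 ⌈454/81⌉=6
  n=10…14: ⌈500/81⌉=7 ⌈546/81⌉=7 ⌈592/81⌉=8 ⌈638/81⌉=8 ⌈684/81⌉=9
s_n = t_(n+1) − t_n for n = 0 … 13 gives
prefix = 10101011010101
slide a length-7 window over [0..6] … [7..13] (8 windows); first occurrence of each distinct factor:
  [  0..  6] 1010101
  [  1..  7] 0101011
  [  2..  8] 1010110
  [  3..  9] 0101101
  [  4.. 10] 1011010
  [  5.. 11] 0110101
  [  6.. 12] 1101010
  (the other 1 window repeats one of these)
distinct factors: {0101011, 0101101, 0110101, 1010101, 1010110, 1011010, 1101010}
count = 7  (Sturmian bound for length 7 is 8)

7


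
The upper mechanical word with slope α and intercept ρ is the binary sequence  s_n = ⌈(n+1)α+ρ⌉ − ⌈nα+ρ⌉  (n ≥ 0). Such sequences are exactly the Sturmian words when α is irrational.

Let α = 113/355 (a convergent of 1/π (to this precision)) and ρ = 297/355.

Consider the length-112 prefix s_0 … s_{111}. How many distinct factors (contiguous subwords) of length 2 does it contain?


3

t_n = ⌈(n·113+297)/355⌉ for n = 0 … 112:
  n=0…9: ⌈297/355⌉=1 ⌈410/355⌉=2 ⌈523/355⌉=2 ⌈636/355⌉=2 ⌈749/355⌉=3 ⌈862/355⌉=3 ⌈975/355⌉=3 ⌈1088/355⌉=4 ⌈1201/355⌉=4 ⌈1314/355⌉=4
  n=10…19: ⌈1427/355⌉=5 ⌈1540/355⌉=5 ⌈1653/355⌉=5 ⌈1766/355⌉=5 ⌈1879/355⌉=6 ⌈1992/355⌉=6 ⌈2105/355⌉=6 ⌈2218/355⌉=7 ⌈2331/355⌉=7 ⌈2444/355⌉=7
  n=20…29: ⌈2557/355⌉=8 ⌈2670/355⌉=8 ⌈2783/355⌉=8 ⌈2896/355⌉=9 ⌈3009/355⌉=9 ⌈3122/355⌉=9 ⌈3235/355⌉=10 ⌈3348/355⌉=10 ⌈3461/355⌉=10 ⌈3574/355⌉=11
  n=30…39: ⌈3687/355⌉=11 ⌈3800/355⌉=11 ⌈3913/355⌉=12 ⌈4026/355⌉=12 ⌈4139/355⌉=12 ⌈4252/355⌉=12 ⌈4365/355⌉=13 ⌈4478/355⌉=13 ⌈4591/355⌉=13 ⌈4704/355⌉=14
  n=40…49: ⌈4817/355⌉=14 ⌈4930/355⌉=14 ⌈5043/355⌉=15 ⌈5156/355⌉=15 ⌈5269/355⌉=15 ⌈5382/355⌉=16 ⌈5495/355⌉=16 ⌈5608/355⌉=16 ⌈5721/355⌉=17 ⌈5834/355⌉=17
  n=50…59: ⌈5947/355⌉=17 ⌈6060/355⌉=18 ⌈6173/355⌉=18 ⌈6286/355⌉=18 ⌈6399/355⌉=19 ⌈6512/355⌉=19 ⌈6625/355⌉=19 ⌈6738/355⌉=19 ⌈6851/355⌉=20 ⌈6964/355⌉=20
  n=60…69: ⌈7077/355⌉=20 ⌈7190/355⌉=21 ⌈7303/355⌉=21 ⌈7416/355⌉=21 ⌈7529/355⌉=22 ⌈7642/355⌉=22 ⌈7755/355⌉=22 ⌈7868/355⌉=23 ⌈7981/355⌉=23 ⌈8094/355⌉=23
  n=70…79: ⌈8207/355⌉=24 ⌈8320/355⌉=24 ⌈8433/355⌉=24 ⌈8546/355⌉=25 ⌈8659/355⌉=25 ⌈8772/355⌉=25 ⌈8885/355⌉=26 ⌈8998/355⌉=26 ⌈9111/355⌉=26 ⌈9224/355⌉=26
  n=80…89: ⌈9337/355⌉=27 ⌈9450/355⌉=27 ⌈9563/355⌉=27 ⌈9676/355⌉=28 ⌈9789/355⌉=28 ⌈9902/355⌉=28 ⌈10015/355⌉=29 ⌈10128/355⌉=29 ⌈10241/355⌉=29 ⌈10354/355⌉=30
  n=90…99: ⌈10467/355⌉=30 ⌈10580/355⌉=30 ⌈10693/355⌉=31 ⌈10806/355⌉=31 ⌈10919/355⌉=31 ⌈11032/355⌉=32 ⌈11145/355⌉=32 ⌈11258/355⌉=32 ⌈11371/355⌉=33 ⌈11484/355⌉=33
  n=100…109: ⌈11597/355⌉=33 ⌈11710/355⌉=33 ⌈11823/355⌉=34 ⌈11936/355⌉=34 ⌈12049/355⌉=34 ⌈12162/355⌉=35 ⌈12275/355⌉=35 ⌈12388/355⌉=35 ⌈12501/355⌉=36 ⌈12614/355⌉=36
  n=110…112: ⌈12727/355⌉=36 ⌈12840/355⌉=37 ⌈12953/355⌉=37
s_n = t_(n+1) − t_n for n = 0 … 111 gives
prefix = 1001001001000100100100100100100100010010010010010010010001001001001001001001000100100100100100100100010010010010
slide a length-2 window over [0..1] … [110..111] (111 windows); first occurrence of each distinct factor:
  [  0..  1] 10
  [  1..  2] 00
  [  2..  3] 01
  (the other 108 windows repeat one of these)
distinct factors: {00, 01, 10}
count = 3  (Sturmian bound for length 2 is 3)


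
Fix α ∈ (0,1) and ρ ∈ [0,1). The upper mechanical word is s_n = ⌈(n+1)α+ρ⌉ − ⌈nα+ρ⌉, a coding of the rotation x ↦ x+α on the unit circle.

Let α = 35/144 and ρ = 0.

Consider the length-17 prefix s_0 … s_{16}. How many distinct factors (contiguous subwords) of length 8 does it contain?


4

t_n = ⌈(n·35)/144⌉ for n = 0 … 17:
  n=0…9: ⌈0/144⌉=0 ⌈35/144⌉=1 ⌈70/144⌉=1 ⌈105/144⌉=1 ⌈140/144⌉=1 ⌈175/144⌉=2 ⌈210/144⌉=2 ⌈245/144⌉=2 ⌈280/144⌉=2 ⌈315/144⌉=3
  n=10…17: ⌈350/144⌉=3 ⌈385/144⌉=3 ⌈420/144⌉=3 ⌈455/144⌉=4 ⌈490/144⌉=4 ⌈525/144⌉=4 ⌈560/144⌉=4 ⌈595/144⌉=5
s_n = t_(n+1) − t_n for n = 0 … 16 gives
prefix = 10001000100010001
slide a length-8 window over [0..7] … [9..16] (10 windows); first occurrence of each distinct factor:
  [  0..  7] 10001000
  [  1..  8] 00010001
  [  2..  9] 00100010
  [  3.. 10] 01000100
  (the other 6 windows repeat one of these)
distinct factors: {00010001, 00100010, 01000100, 10001000}
count = 4  (Sturmian bound for length 8 is 9)


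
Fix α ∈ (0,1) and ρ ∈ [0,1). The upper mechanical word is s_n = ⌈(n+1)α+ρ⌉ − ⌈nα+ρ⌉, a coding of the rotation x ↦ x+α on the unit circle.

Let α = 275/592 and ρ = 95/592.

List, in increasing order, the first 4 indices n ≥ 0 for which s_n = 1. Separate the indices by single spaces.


n=0: ⌈370/592⌉−⌈95/592⌉ = 1−1 = 0
n=1: ⌈645/592⌉−⌈370/592⌉ = 2−1 = 1  ← one
n=2: ⌈920/592⌉−⌈645/592⌉ = 2−2 = 0
n=3: ⌈1195/592⌉−⌈920/592⌉ = 3−2 = 1  ← one
n=4: ⌈1470/592⌉−⌈1195/592⌉ = 3−3 = 0
n=5: ⌈1745/592⌉−⌈1470/592⌉ = 3−3 = 0
n=6: ⌈2020/592⌉−⌈1745/592⌉ = 4−3 = 1  ← one
n=7: ⌈2295/592⌉−⌈2020/592⌉ = 4−4 = 0
n=8: ⌈2570/592⌉−⌈2295/592⌉ = 5−4 = 1  ← one
positions of the first 4 ones: 1 3 6 8

1 3 6 8


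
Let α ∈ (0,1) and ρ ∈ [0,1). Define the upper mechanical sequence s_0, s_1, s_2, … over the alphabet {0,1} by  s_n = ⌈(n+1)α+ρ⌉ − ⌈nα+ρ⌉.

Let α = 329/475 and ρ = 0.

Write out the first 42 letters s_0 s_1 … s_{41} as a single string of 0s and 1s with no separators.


111011011011101101101101110110110110111011

n=0: ⌈(1·329)/475⌉ − ⌈(0·329)/475⌉ = ⌈329/475⌉ − ⌈0/475⌉ = 1 − 0 = 1
n=1: ⌈(2·329)/475⌉ − ⌈(1·329)/475⌉ = ⌈658/475⌉ − ⌈329/475⌉ = 2 − 1 = 1
n=2: ⌈(3·329)/475⌉ − ⌈(2·329)/475⌉ = ⌈987/475⌉ − ⌈658/475⌉ = 3 − 2 = 1
n=3: ⌈(4·329)/475⌉ − ⌈(3·329)/475⌉ = ⌈1316/475⌉ − ⌈987/475⌉ = 3 − 3 = 0
n=4: ⌈(5·329)/475⌉ − ⌈(4·329)/475⌉ = ⌈1645/475⌉ − ⌈1316/475⌉ = 4 − 3 = 1
n=5: ⌈(6·329)/475⌉ − ⌈(5·329)/475⌉ = ⌈1974/475⌉ − ⌈1645/475⌉ = 5 − 4 = 1
n=6: ⌈(7·329)/475⌉ − ⌈(6·329)/475⌉ = ⌈2303/475⌉ − ⌈1974/475⌉ = 5 − 5 = 0
n=7: ⌈(8·329)/475⌉ − ⌈(7·329)/475⌉ = ⌈2632/475⌉ − ⌈2303/475⌉ = 6 − 5 = 1
n=8: ⌈(9·329)/475⌉ − ⌈(8·329)/475⌉ = ⌈2961/475⌉ − ⌈2632/475⌉ = 7 − 6 = 1
n=9: ⌈(10·329)/475⌉ − ⌈(9·329)/475⌉ = ⌈3290/475⌉ − ⌈2961/475⌉ = 7 − 7 = 0
n=10: ⌈(11·329)/475⌉ − ⌈(10·329)/475⌉ = ⌈3619/475⌉ − ⌈3290/475⌉ = 8 − 7 = 1
n=11: ⌈(12·329)/475⌉ − ⌈(11·329)/475⌉ = ⌈3948/475⌉ − ⌈3619/475⌉ = 9 − 8 = 1
n=12: ⌈(13·329)/475⌉ − ⌈(12·329)/475⌉ = ⌈4277/475⌉ − ⌈3948/475⌉ = 10 − 9 = 1
n=13: ⌈(14·329)/475⌉ − ⌈(13·329)/475⌉ = ⌈4606/475⌉ − ⌈4277/475⌉ = 10 − 10 = 0
n=14: ⌈(15·329)/475⌉ − ⌈(14·329)/475⌉ = ⌈4935/475⌉ − ⌈4606/475⌉ = 11 − 10 = 1
n=15: ⌈(16·329)/475⌉ − ⌈(15·329)/475⌉ = ⌈5264/475⌉ − ⌈4935/475⌉ = 12 − 11 = 1
n=16: ⌈(17·329)/475⌉ − ⌈(16·329)/475⌉ = ⌈5593/475⌉ − ⌈5264/475⌉ = 12 − 12 = 0
n=17: ⌈(18·329)/475⌉ − ⌈(17·329)/475⌉ = ⌈5922/475⌉ − ⌈5593/475⌉ = 13 − 12 = 1
n=18: ⌈(19·329)/475⌉ − ⌈(18·329)/475⌉ = ⌈6251/475⌉ − ⌈5922/475⌉ = 14 − 13 = 1
n=19: ⌈(20·329)/475⌉ − ⌈(19·329)/475⌉ = ⌈6580/475⌉ − ⌈6251/475⌉ = 14 − 14 = 0
n=20: ⌈(21·329)/475⌉ − ⌈(20·329)/475⌉ = ⌈6909/475⌉ − ⌈6580/475⌉ = 15 − 14 = 1
n=21: ⌈(22·329)/475⌉ − ⌈(21·329)/475⌉ = ⌈7238/475⌉ − ⌈6909/475⌉ = 16 − 15 = 1
n=22: ⌈(23·329)/475⌉ − ⌈(22·329)/475⌉ = ⌈7567/475⌉ − ⌈7238/475⌉ = 16 − 16 = 0
n=23: ⌈(24·329)/475⌉ − ⌈(23·329)/475⌉ = ⌈7896/475⌉ − ⌈7567/475⌉ = 17 − 16 = 1
n=24: ⌈(25·329)/475⌉ − ⌈(24·329)/475⌉ = ⌈8225/475⌉ − ⌈7896/475⌉ = 18 − 17 = 1
n=25: ⌈(26·329)/475⌉ − ⌈(25·329)/475⌉ = ⌈8554/475⌉ − ⌈8225/475⌉ = 19 − 18 = 1
n=26: ⌈(27·329)/475⌉ − ⌈(26·329)/475⌉ = ⌈8883/475⌉ − ⌈8554/475⌉ = 19 − 19 = 0
n=27: ⌈(28·329)/475⌉ − ⌈(27·329)/475⌉ = ⌈9212/475⌉ − ⌈8883/475⌉ = 20 − 19 = 1
n=28: ⌈(29·329)/475⌉ − ⌈(28·329)/475⌉ = ⌈9541/475⌉ − ⌈9212/475⌉ = 21 − 20 = 1
n=29: ⌈(30·329)/475⌉ − ⌈(29·329)/475⌉ = ⌈9870/475⌉ − ⌈9541/475⌉ = 21 − 21 = 0
n=30: ⌈(31·329)/475⌉ − ⌈(30·329)/475⌉ = ⌈10199/475⌉ − ⌈9870/475⌉ = 22 − 21 = 1
n=31: ⌈(32·329)/475⌉ − ⌈(31·329)/475⌉ = ⌈10528/475⌉ − ⌈10199/475⌉ = 23 − 22 = 1
n=32: ⌈(33·329)/475⌉ − ⌈(32·329)/475⌉ = ⌈10857/475⌉ − ⌈10528/475⌉ = 23 − 23 = 0
n=33: ⌈(34·329)/475⌉ − ⌈(33·329)/475⌉ = ⌈11186/475⌉ − ⌈10857/475⌉ = 24 − 23 = 1
n=34: ⌈(35·329)/475⌉ − ⌈(34·329)/475⌉ = ⌈11515/475⌉ − ⌈11186/475⌉ = 25 − 24 = 1
n=35: ⌈(36·329)/475⌉ − ⌈(35·329)/475⌉ = ⌈11844/475⌉ − ⌈11515/475⌉ = 25 − 25 = 0
n=36: ⌈(37·329)/475⌉ − ⌈(36·329)/475⌉ = ⌈12173/475⌉ − ⌈11844/475⌉ = 26 − 25 = 1
n=37: ⌈(38·329)/475⌉ − ⌈(37·329)/475⌉ = ⌈12502/475⌉ − ⌈12173/475⌉ = 27 − 26 = 1
n=38: ⌈(39·329)/475⌉ − ⌈(38·329)/475⌉ = ⌈12831/475⌉ − ⌈12502/475⌉ = 28 − 27 = 1
n=39: ⌈(40·329)/475⌉ − ⌈(39·329)/475⌉ = ⌈13160/475⌉ − ⌈12831/475⌉ = 28 − 28 = 0
n=40: ⌈(41·329)/475⌉ − ⌈(40·329)/475⌉ = ⌈13489/475⌉ − ⌈13160/475⌉ = 29 − 28 = 1
n=41: ⌈(42·329)/475⌉ − ⌈(41·329)/475⌉ = ⌈13818/475⌉ − ⌈13489/475⌉ = 30 − 29 = 1


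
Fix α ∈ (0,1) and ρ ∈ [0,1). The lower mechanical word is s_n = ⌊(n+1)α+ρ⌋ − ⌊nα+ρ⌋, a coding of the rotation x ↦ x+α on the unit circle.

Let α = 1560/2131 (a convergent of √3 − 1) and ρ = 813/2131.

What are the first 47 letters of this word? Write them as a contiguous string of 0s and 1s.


10111011011101110111011011101110111011011101110

n=0: ⌊(1·1560+813)/2131⌋ − ⌊(0·1560+813)/2131⌋ = ⌊2373/2131⌋ − ⌊813/2131⌋ = 1 − 0 = 1
n=1: ⌊(2·1560+813)/2131⌋ − ⌊(1·1560+813)/2131⌋ = ⌊3933/2131⌋ − ⌊2373/2131⌋ = 1 − 1 = 0
n=2: ⌊(3·1560+813)/2131⌋ − ⌊(2·1560+813)/2131⌋ = ⌊5493/2131⌋ − ⌊3933/2131⌋ = 2 − 1 = 1
n=3: ⌊(4·1560+813)/2131⌋ − ⌊(3·1560+813)/2131⌋ = ⌊7053/2131⌋ − ⌊5493/2131⌋ = 3 − 2 = 1
n=4: ⌊(5·1560+813)/2131⌋ − ⌊(4·1560+813)/2131⌋ = ⌊8613/2131⌋ − ⌊7053/2131⌋ = 4 − 3 = 1
n=5: ⌊(6·1560+813)/2131⌋ − ⌊(5·1560+813)/2131⌋ = ⌊10173/2131⌋ − ⌊8613/2131⌋ = 4 − 4 = 0
n=6: ⌊(7·1560+813)/2131⌋ − ⌊(6·1560+813)/2131⌋ = ⌊11733/2131⌋ − ⌊10173/2131⌋ = 5 − 4 = 1
n=7: ⌊(8·1560+813)/2131⌋ − ⌊(7·1560+813)/2131⌋ = ⌊13293/2131⌋ − ⌊11733/2131⌋ = 6 − 5 = 1
n=8: ⌊(9·1560+813)/2131⌋ − ⌊(8·1560+813)/2131⌋ = ⌊14853/2131⌋ − ⌊13293/2131⌋ = 6 − 6 = 0
n=9: ⌊(10·1560+813)/2131⌋ − ⌊(9·1560+813)/2131⌋ = ⌊16413/2131⌋ − ⌊14853/2131⌋ = 7 − 6 = 1
n=10: ⌊(11·1560+813)/2131⌋ − ⌊(10·1560+813)/2131⌋ = ⌊17973/2131⌋ − ⌊16413/2131⌋ = 8 − 7 = 1
n=11: ⌊(12·1560+813)/2131⌋ − ⌊(11·1560+813)/2131⌋ = ⌊19533/2131⌋ − ⌊17973/2131⌋ = 9 − 8 = 1
n=12: ⌊(13·1560+813)/2131⌋ − ⌊(12·1560+813)/2131⌋ = ⌊21093/2131⌋ − ⌊19533/2131⌋ = 9 − 9 = 0
n=13: ⌊(14·1560+813)/2131⌋ − ⌊(13·1560+813)/2131⌋ = ⌊22653/2131⌋ − ⌊21093/2131⌋ = 10 − 9 = 1
n=14: ⌊(15·1560+813)/2131⌋ − ⌊(14·1560+813)/2131⌋ = ⌊24213/2131⌋ − ⌊22653/2131⌋ = 11 − 10 = 1
n=15: ⌊(16·1560+813)/2131⌋ − ⌊(15·1560+813)/2131⌋ = ⌊25773/2131⌋ − ⌊24213/2131⌋ = 12 − 11 = 1
n=16: ⌊(17·1560+813)/2131⌋ − ⌊(16·1560+813)/2131⌋ = ⌊27333/2131⌋ − ⌊25773/2131⌋ = 12 − 12 = 0
n=17: ⌊(18·1560+813)/2131⌋ − ⌊(17·1560+813)/2131⌋ = ⌊28893/2131⌋ − ⌊27333/2131⌋ = 13 − 12 = 1
n=18: ⌊(19·1560+813)/2131⌋ − ⌊(18·1560+813)/2131⌋ = ⌊30453/2131⌋ − ⌊28893/2131⌋ = 14 − 13 = 1
n=19: ⌊(20·1560+813)/2131⌋ − ⌊(19·1560+813)/2131⌋ = ⌊32013/2131⌋ − ⌊30453/2131⌋ = 15 − 14 = 1
n=20: ⌊(21·1560+813)/2131⌋ − ⌊(20·1560+813)/2131⌋ = ⌊33573/2131⌋ − ⌊32013/2131⌋ = 15 − 15 = 0
n=21: ⌊(22·1560+813)/2131⌋ − ⌊(21·1560+813)/2131⌋ = ⌊35133/2131⌋ − ⌊33573/2131⌋ = 16 − 15 = 1
n=22: ⌊(23·1560+813)/2131⌋ − ⌊(22·1560+813)/2131⌋ = ⌊36693/2131⌋ − ⌊35133/2131⌋ = 17 − 16 = 1
n=23: ⌊(24·1560+813)/2131⌋ − ⌊(23·1560+813)/2131⌋ = ⌊38253/2131⌋ − ⌊36693/2131⌋ = 17 − 17 = 0
n=24: ⌊(25·1560+813)/2131⌋ − ⌊(24·1560+813)/2131⌋ = ⌊39813/2131⌋ − ⌊38253/2131⌋ = 18 − 17 = 1
n=25: ⌊(26·1560+813)/2131⌋ − ⌊(25·1560+813)/2131⌋ = ⌊41373/2131⌋ − ⌊39813/2131⌋ = 19 − 18 = 1
n=26: ⌊(27·1560+813)/2131⌋ − ⌊(26·1560+813)/2131⌋ = ⌊42933/2131⌋ − ⌊41373/2131⌋ = 20 − 19 = 1
n=27: ⌊(28·1560+813)/2131⌋ − ⌊(27·1560+813)/2131⌋ = ⌊44493/2131⌋ − ⌊42933/2131⌋ = 20 − 20 = 0
n=28: ⌊(29·1560+813)/2131⌋ − ⌊(28·1560+813)/2131⌋ = ⌊46053/2131⌋ − ⌊44493/2131⌋ = 21 − 20 = 1
n=29: ⌊(30·1560+813)/2131⌋ − ⌊(29·1560+813)/2131⌋ = ⌊47613/2131⌋ − ⌊46053/2131⌋ = 22 − 21 = 1
n=30: ⌊(31·1560+813)/2131⌋ − ⌊(30·1560+813)/2131⌋ = ⌊49173/2131⌋ − ⌊47613/2131⌋ = 23 − 22 = 1
n=31: ⌊(32·1560+813)/2131⌋ − ⌊(31·1560+813)/2131⌋ = ⌊50733/2131⌋ − ⌊49173/2131⌋ = 23 − 23 = 0
n=32: ⌊(33·1560+813)/2131⌋ − ⌊(32·1560+813)/2131⌋ = ⌊52293/2131⌋ − ⌊50733/2131⌋ = 24 − 23 = 1
n=33: ⌊(34·1560+813)/2131⌋ − ⌊(33·1560+813)/2131⌋ = ⌊53853/2131⌋ − ⌊52293/2131⌋ = 25 − 24 = 1
n=34: ⌊(35·1560+813)/2131⌋ − ⌊(34·1560+813)/2131⌋ = ⌊55413/2131⌋ − ⌊53853/2131⌋ = 26 − 25 = 1
n=35: ⌊(36·1560+813)/2131⌋ − ⌊(35·1560+813)/2131⌋ = ⌊56973/2131⌋ − ⌊55413/2131⌋ = 26 − 26 = 0
n=36: ⌊(37·1560+813)/2131⌋ − ⌊(36·1560+813)/2131⌋ = ⌊58533/2131⌋ − ⌊56973/2131⌋ = 27 − 26 = 1
n=37: ⌊(38·1560+813)/2131⌋ − ⌊(37·1560+813)/2131⌋ = ⌊60093/2131⌋ − ⌊58533/2131⌋ = 28 − 27 = 1
n=38: ⌊(39·1560+813)/2131⌋ − ⌊(38·1560+813)/2131⌋ = ⌊61653/2131⌋ − ⌊60093/2131⌋ = 28 − 28 = 0
n=39: ⌊(40·1560+813)/2131⌋ − ⌊(39·1560+813)/2131⌋ = ⌊63213/2131⌋ − ⌊61653/2131⌋ = 29 − 28 = 1
n=40: ⌊(41·1560+813)/2131⌋ − ⌊(40·1560+813)/2131⌋ = ⌊64773/2131⌋ − ⌊63213/2131⌋ = 30 − 29 = 1
n=41: ⌊(42·1560+813)/2131⌋ − ⌊(41·1560+813)/2131⌋ = ⌊66333/2131⌋ − ⌊64773/2131⌋ = 31 − 30 = 1
n=42: ⌊(43·1560+813)/2131⌋ − ⌊(42·1560+813)/2131⌋ = ⌊67893/2131⌋ − ⌊66333/2131⌋ = 31 − 31 = 0
n=43: ⌊(44·1560+813)/2131⌋ − ⌊(43·1560+813)/2131⌋ = ⌊69453/2131⌋ − ⌊67893/2131⌋ = 32 − 31 = 1
n=44: ⌊(45·1560+813)/2131⌋ − ⌊(44·1560+813)/2131⌋ = ⌊71013/2131⌋ − ⌊69453/2131⌋ = 33 − 32 = 1
n=45: ⌊(46·1560+813)/2131⌋ − ⌊(45·1560+813)/2131⌋ = ⌊72573/2131⌋ − ⌊71013/2131⌋ = 34 − 33 = 1
n=46: ⌊(47·1560+813)/2131⌋ − ⌊(46·1560+813)/2131⌋ = ⌊74133/2131⌋ − ⌊72573/2131⌋ = 34 − 34 = 0


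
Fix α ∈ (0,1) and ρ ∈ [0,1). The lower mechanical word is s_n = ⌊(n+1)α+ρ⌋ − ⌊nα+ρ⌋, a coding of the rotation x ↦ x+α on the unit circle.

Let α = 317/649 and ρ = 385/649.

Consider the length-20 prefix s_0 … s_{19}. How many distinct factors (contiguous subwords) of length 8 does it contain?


9

t_n = ⌊(n·317+385)/649⌋ for n = 0 … 20:
  n=0…9: ⌊385/649⌋=0 ⌊702/649⌋=1 ⌊1019/649⌋=1 ⌊1336/649⌋=2 ⌊1653/649⌋=2 ⌊1970/649⌋=3 ⌊2287/649⌋=3 ⌊2604/649⌋=4 ⌊2921/649⌋=4 ⌊3238/649⌋=4
  n=10…19: ⌊3555/649⌋=5 ⌊3872/649⌋=5 ⌊4189/649⌋=6 ⌊4506/649⌋=6 ⌊4823/649⌋=7 ⌊5140/649⌋=7 ⌊5457/649⌋=8 ⌊5774/649⌋=8 ⌊6091/649⌋=9 ⌊6408/649⌋=9
  n=20: ⌊6725/649⌋=10
s_n = t_(n+1) − t_n for n = 0 … 19 gives
prefix = 10101010010101010101
slide a length-8 window over [0..7] … [12..19] (13 windows); first occurrence of each distinct factor:
  [  0..  7] 10101010
  [  1..  8] 01010100
  [  2..  9] 10101001
  [  3.. 10] 01010010
  [  4.. 11] 10100101
  [  5.. 12] 01001010
  [  6.. 13] 10010101
  [  7.. 14] 00101010
  [  8.. 15] 01010101
  (the other 4 windows repeat one of these)
distinct factors: {00101010, 01001010, 01010010, 01010100, 01010101, 10010101, 10100101, 10101001, 10101010}
count = 9  (Sturmian bound for length 8 is 9)


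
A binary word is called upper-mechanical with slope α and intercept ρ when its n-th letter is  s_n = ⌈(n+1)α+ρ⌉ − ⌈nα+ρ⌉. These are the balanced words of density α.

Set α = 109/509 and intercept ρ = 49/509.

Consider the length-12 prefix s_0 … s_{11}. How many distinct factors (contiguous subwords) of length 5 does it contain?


5

t_n = ⌈(n·109+49)/509⌉ for n = 0 … 12:
  n=0…9: ⌈49/509⌉=1 ⌈158/509⌉=1 ⌈267/509⌉=1 ⌈376/509⌉=1 ⌈485/509⌉=1 ⌈594/509⌉=2 ⌈703/509⌉=2 ⌈812/509⌉=2 ⌈921/509⌉=2 ⌈1030/509⌉=3
  n=10…12: ⌈1139/509⌉=3 ⌈1248/509⌉=3 ⌈1357/509⌉=3
s_n = t_(n+1) − t_n for n = 0 … 11 gives
prefix = 000010001000
slide a length-5 window over [0..4] … [7..11] (8 windows); first occurrence of each distinct factor:
  [  0..  4] 00001
  [  1..  5] 00010
  [  2..  6] 00100
  [  3..  7] 01000
  [  4..  8] 10001
  (the other 3 windows repeat one of these)
distinct factors: {00001, 00010, 00100, 01000, 10001}
count = 5  (Sturmian bound for length 5 is 6)


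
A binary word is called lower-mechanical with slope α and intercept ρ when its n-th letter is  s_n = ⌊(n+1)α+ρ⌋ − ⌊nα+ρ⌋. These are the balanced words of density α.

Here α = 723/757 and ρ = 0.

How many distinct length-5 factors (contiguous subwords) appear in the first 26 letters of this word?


t_n = ⌊(n·723)/757⌋ for n = 0 … 26:
  n=0…9: ⌊0/757⌋=0 ⌊723/757⌋=0 ⌊1446/757⌋=1 ⌊2169/757⌋=2 ⌊2892/757⌋=3 ⌊3615/757⌋=4 ⌊4338/757⌋=5 ⌊5061/757⌋=6 ⌊5784/757⌋=7 ⌊6507/757⌋=8
  n=10…19: ⌊7230/757⌋=9 ⌊7953/757⌋=10 ⌊8676/757⌋=11 ⌊9399/757⌋=12 ⌊10122/757⌋=13 ⌊10845/757⌋=14 ⌊11568/757⌋=15 ⌊12291/757⌋=16 ⌊13014/757⌋=17 ⌊13737/757⌋=18
  n=20…26: ⌊14460/757⌋=19 ⌊15183/757⌋=20 ⌊15906/757⌋=21 ⌊16629/757⌋=21 ⌊17352/757⌋=22 ⌊18075/757⌋=23 ⌊18798/757⌋=24
s_n = t_(n+1) − t_n for n = 0 … 25 gives
prefix = 01111111111111111111110111
slide a length-5 window over [0..4] … [21..25] (22 windows); first occurrence of each distinct factor:
  [  0..  4] 01111
  [  1..  5] 11111
  [ 18.. 22] 11110
  [ 19.. 23] 11101
  [ 20.. 24] 11011
  [ 21.. 25] 10111
  (the other 16 windows repeat one of these)
distinct factors: {01111, 10111, 11011, 11101, 11110, 11111}
count = 6  (Sturmian bound for length 5 is 6)

6


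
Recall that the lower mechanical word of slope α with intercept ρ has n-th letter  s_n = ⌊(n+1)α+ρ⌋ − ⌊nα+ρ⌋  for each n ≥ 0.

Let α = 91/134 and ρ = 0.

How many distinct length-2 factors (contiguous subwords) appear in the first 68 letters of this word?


3

t_n = ⌊(n·91)/134⌋ for n = 0 … 68:
  n=0…9: ⌊0/134⌋=0 ⌊91/134⌋=0 ⌊182/134⌋=1 ⌊273/134⌋=2 ⌊364/134⌋=2 ⌊455/134⌋=3 ⌊546/134⌋=4 ⌊637/134⌋=4 ⌊728/134⌋=5 ⌊819/134⌋=6
  n=10…19: ⌊910/134⌋=6 ⌊1001/134⌋=7 ⌊1092/134⌋=8 ⌊1183/134⌋=8 ⌊1274/134⌋=9 ⌊1365/134⌋=10 ⌊1456/134⌋=10 ⌊1547/134⌋=11 ⌊1638/134⌋=12 ⌊1729/134⌋=12
  n=20…29: ⌊1820/134⌋=13 ⌊1911/134⌋=14 ⌊2002/134⌋=14 ⌊2093/134⌋=15 ⌊2184/134⌋=16 ⌊2275/134⌋=16 ⌊2366/134⌋=17 ⌊2457/134⌋=18 ⌊2548/134⌋=19 ⌊2639/134⌋=19
  n=30…39: ⌊2730/134⌋=20 ⌊2821/134⌋=21 ⌊2912/134⌋=21 ⌊3003/134⌋=22 ⌊3094/134⌋=23 ⌊3185/134⌋=23 ⌊3276/134⌋=24 ⌊3367/134⌋=25 ⌊3458/134⌋=25 ⌊3549/134⌋=26
  n=40…49: ⌊3640/134⌋=27 ⌊3731/134⌋=27 ⌊3822/134⌋=28 ⌊3913/134⌋=29 ⌊4004/134⌋=29 ⌊4095/134⌋=30 ⌊4186/134⌋=31 ⌊4277/134⌋=31 ⌊4368/134⌋=32 ⌊4459/134⌋=33
  n=50…59: ⌊4550/134⌋=33 ⌊4641/134⌋=34 ⌊4732/134⌋=35 ⌊4823/134⌋=35 ⌊4914/134⌋=36 ⌊5005/134⌋=37 ⌊5096/134⌋=38 ⌊5187/134⌋=38 ⌊5278/134⌋=39 ⌊5369/134⌋=40
  n=60…68: ⌊5460/134⌋=40 ⌊5551/134⌋=41 ⌊5642/134⌋=42 ⌊5733/134⌋=42 ⌊5824/134⌋=43 ⌊5915/134⌋=44 ⌊6006/134⌋=44 ⌊6097/134⌋=45 ⌊6188/134⌋=46
s_n = t_(n+1) − t_n for n = 0 … 67 gives
prefix = 01101101101101101101101101110110110110110110110110110111011011011011
slide a length-2 window over [0..1] … [66..67] (67 windows); first occurrence of each distinct factor:
  [  0..  1] 01
  [  1..  2] 11
  [  2..  3] 10
  (the other 64 windows repeat one of these)
distinct factors: {01, 10, 11}
count = 3  (Sturmian bound for length 2 is 3)


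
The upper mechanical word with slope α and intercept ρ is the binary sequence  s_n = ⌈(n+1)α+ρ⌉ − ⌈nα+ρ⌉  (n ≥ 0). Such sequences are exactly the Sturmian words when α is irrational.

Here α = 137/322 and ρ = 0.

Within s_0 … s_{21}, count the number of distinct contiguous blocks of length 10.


7

t_n = ⌈(n·137)/322⌉ for n = 0 … 22:
  n=0…9: ⌈0/322⌉=0 ⌈137/322⌉=1 ⌈274/322⌉=1 ⌈411/322⌉=2 ⌈548/322⌉=2 ⌈685/322⌉=3 ⌈822/322⌉=3 ⌈959/322⌉=3 ⌈1096/322⌉=4 ⌈1233/322⌉=4
  n=10…19: ⌈1370/322⌉=5 ⌈1507/322⌉=5 ⌈1644/322⌉=6 ⌈1781/322⌉=6 ⌈1918/322⌉=6 ⌈2055/322⌉=7 ⌈2192/322⌉=7 ⌈2329/322⌉=8 ⌈2466/322⌉=8 ⌈2603/322⌉=9
  n=20…22: ⌈2740/322⌉=9 ⌈2877/322⌉=9 ⌈3014/322⌉=10
s_n = t_(n+1) − t_n for n = 0 … 21 gives
prefix = 1010100101010010101001
slide a length-10 window over [0..9] … [12..21] (13 windows); first occurrence of each distinct factor:
  [  0..  9] 1010100101
  [  1.. 10] 0101001010
  [  2.. 11] 1010010101
  [  3.. 12] 0100101010
  [  4.. 13] 1001010100
  [  5.. 14] 0010101001
  [  6.. 15] 0101010010
  (the other 6 windows repeat one of these)
distinct factors: {0010101001, 0100101010, 0101001010, 0101010010, 1001010100, 1010010101, 1010100101}
count = 7  (Sturmian bound for length 10 is 11)


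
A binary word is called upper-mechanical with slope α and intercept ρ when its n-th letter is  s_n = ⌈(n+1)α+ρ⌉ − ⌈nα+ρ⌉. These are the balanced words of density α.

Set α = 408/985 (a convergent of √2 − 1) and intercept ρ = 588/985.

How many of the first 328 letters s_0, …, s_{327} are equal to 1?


136

#1s = Σ_{n=0}^{327} s_n = Σ_{n=0}^{327} (⌈(n+1)α+ρ⌉ − ⌈nα+ρ⌉)
the sum telescopes: every ⌈nα+ρ⌉ with 0 < n < 328 appears once with + and once with −, leaving ⌈328α+ρ⌉ − ⌈0·α+ρ⌉
328α + ρ = (328·408 + 588) / 985 = 134412/985
ρ = 588/985
⌈134412/985⌉ = 137,  ⌈588/985⌉ = 1
#1s = 137 − 1 = 136


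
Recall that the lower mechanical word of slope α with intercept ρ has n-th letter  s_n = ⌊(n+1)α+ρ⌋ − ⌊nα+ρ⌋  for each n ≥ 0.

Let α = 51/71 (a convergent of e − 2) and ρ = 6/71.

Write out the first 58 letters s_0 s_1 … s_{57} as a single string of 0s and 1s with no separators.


n=0: ⌊(1·51+6)/71⌋ − ⌊(0·51+6)/71⌋ = ⌊57/71⌋ − ⌊6/71⌋ = 0 − 0 = 0
n=1: ⌊(2·51+6)/71⌋ − ⌊(1·51+6)/71⌋ = ⌊108/71⌋ − ⌊57/71⌋ = 1 − 0 = 1
n=2: ⌊(3·51+6)/71⌋ − ⌊(2·51+6)/71⌋ = ⌊159/71⌋ − ⌊108/71⌋ = 2 − 1 = 1
n=3: ⌊(4·51+6)/71⌋ − ⌊(3·51+6)/71⌋ = ⌊210/71⌋ − ⌊159/71⌋ = 2 − 2 = 0
n=4: ⌊(5·51+6)/71⌋ − ⌊(4·51+6)/71⌋ = ⌊261/71⌋ − ⌊210/71⌋ = 3 − 2 = 1
n=5: ⌊(6·51+6)/71⌋ − ⌊(5·51+6)/71⌋ = ⌊312/71⌋ − ⌊261/71⌋ = 4 − 3 = 1
n=6: ⌊(7·51+6)/71⌋ − ⌊(6·51+6)/71⌋ = ⌊363/71⌋ − ⌊312/71⌋ = 5 − 4 = 1
n=7: ⌊(8·51+6)/71⌋ − ⌊(7·51+6)/71⌋ = ⌊414/71⌋ − ⌊363/71⌋ = 5 − 5 = 0
n=8: ⌊(9·51+6)/71⌋ − ⌊(8·51+6)/71⌋ = ⌊465/71⌋ − ⌊414/71⌋ = 6 − 5 = 1
n=9: ⌊(10·51+6)/71⌋ − ⌊(9·51+6)/71⌋ = ⌊516/71⌋ − ⌊465/71⌋ = 7 − 6 = 1
n=10: ⌊(11·51+6)/71⌋ − ⌊(10·51+6)/71⌋ = ⌊567/71⌋ − ⌊516/71⌋ = 7 − 7 = 0
n=11: ⌊(12·51+6)/71⌋ − ⌊(11·51+6)/71⌋ = ⌊618/71⌋ − ⌊567/71⌋ = 8 − 7 = 1
n=12: ⌊(13·51+6)/71⌋ − ⌊(12·51+6)/71⌋ = ⌊669/71⌋ − ⌊618/71⌋ = 9 − 8 = 1
n=13: ⌊(14·51+6)/71⌋ − ⌊(13·51+6)/71⌋ = ⌊720/71⌋ − ⌊669/71⌋ = 10 − 9 = 1
n=14: ⌊(15·51+6)/71⌋ − ⌊(14·51+6)/71⌋ = ⌊771/71⌋ − ⌊720/71⌋ = 10 − 10 = 0
n=15: ⌊(16·51+6)/71⌋ − ⌊(15·51+6)/71⌋ = ⌊822/71⌋ − ⌊771/71⌋ = 11 − 10 = 1
n=16: ⌊(17·51+6)/71⌋ − ⌊(16·51+6)/71⌋ = ⌊873/71⌋ − ⌊822/71⌋ = 12 − 11 = 1
n=17: ⌊(18·51+6)/71⌋ − ⌊(17·51+6)/71⌋ = ⌊924/71⌋ − ⌊873/71⌋ = 13 − 12 = 1
n=18: ⌊(19·51+6)/71⌋ − ⌊(18·51+6)/71⌋ = ⌊975/71⌋ − ⌊924/71⌋ = 13 − 13 = 0
n=19: ⌊(20·51+6)/71⌋ − ⌊(19·51+6)/71⌋ = ⌊1026/71⌋ − ⌊975/71⌋ = 14 − 13 = 1
n=20: ⌊(21·51+6)/71⌋ − ⌊(20·51+6)/71⌋ = ⌊1077/71⌋ − ⌊1026/71⌋ = 15 − 14 = 1
n=21: ⌊(22·51+6)/71⌋ − ⌊(21·51+6)/71⌋ = ⌊1128/71⌋ − ⌊1077/71⌋ = 15 − 15 = 0
n=22: ⌊(23·51+6)/71⌋ − ⌊(22·51+6)/71⌋ = ⌊1179/71⌋ − ⌊1128/71⌋ = 16 − 15 = 1
n=23: ⌊(24·51+6)/71⌋ − ⌊(23·51+6)/71⌋ = ⌊1230/71⌋ − ⌊1179/71⌋ = 17 − 16 = 1
n=24: ⌊(25·51+6)/71⌋ − ⌊(24·51+6)/71⌋ = ⌊1281/71⌋ − ⌊1230/71⌋ = 18 − 17 = 1
n=25: ⌊(26·51+6)/71⌋ − ⌊(25·51+6)/71⌋ = ⌊1332/71⌋ − ⌊1281/71⌋ = 18 − 18 = 0
n=26: ⌊(27·51+6)/71⌋ − ⌊(26·51+6)/71⌋ = ⌊1383/71⌋ − ⌊1332/71⌋ = 19 − 18 = 1
n=27: ⌊(28·51+6)/71⌋ − ⌊(27·51+6)/71⌋ = ⌊1434/71⌋ − ⌊1383/71⌋ = 20 − 19 = 1
n=28: ⌊(29·51+6)/71⌋ − ⌊(28·51+6)/71⌋ = ⌊1485/71⌋ − ⌊1434/71⌋ = 20 − 20 = 0
n=29: ⌊(30·51+6)/71⌋ − ⌊(29·51+6)/71⌋ = ⌊1536/71⌋ − ⌊1485/71⌋ = 21 − 20 = 1
n=30: ⌊(31·51+6)/71⌋ − ⌊(30·51+6)/71⌋ = ⌊1587/71⌋ − ⌊1536/71⌋ = 22 − 21 = 1
n=31: ⌊(32·51+6)/71⌋ − ⌊(31·51+6)/71⌋ = ⌊1638/71⌋ − ⌊1587/71⌋ = 23 − 22 = 1
n=32: ⌊(33·51+6)/71⌋ − ⌊(32·51+6)/71⌋ = ⌊1689/71⌋ − ⌊1638/71⌋ = 23 − 23 = 0
n=33: ⌊(34·51+6)/71⌋ − ⌊(33·51+6)/71⌋ = ⌊1740/71⌋ − ⌊1689/71⌋ = 24 − 23 = 1
n=34: ⌊(35·51+6)/71⌋ − ⌊(34·51+6)/71⌋ = ⌊1791/71⌋ − ⌊1740/71⌋ = 25 − 24 = 1
n=35: ⌊(36·51+6)/71⌋ − ⌊(35·51+6)/71⌋ = ⌊1842/71⌋ − ⌊1791/71⌋ = 25 − 25 = 0
n=36: ⌊(37·51+6)/71⌋ − ⌊(36·51+6)/71⌋ = ⌊1893/71⌋ − ⌊1842/71⌋ = 26 − 25 = 1
n=37: ⌊(38·51+6)/71⌋ − ⌊(37·51+6)/71⌋ = ⌊1944/71⌋ − ⌊1893/71⌋ = 27 − 26 = 1
n=38: ⌊(39·51+6)/71⌋ − ⌊(38·51+6)/71⌋ = ⌊1995/71⌋ − ⌊1944/71⌋ = 28 − 27 = 1
n=39: ⌊(40·51+6)/71⌋ − ⌊(39·51+6)/71⌋ = ⌊2046/71⌋ − ⌊1995/71⌋ = 28 − 28 = 0
n=40: ⌊(41·51+6)/71⌋ − ⌊(40·51+6)/71⌋ = ⌊2097/71⌋ − ⌊2046/71⌋ = 29 − 28 = 1
n=41: ⌊(42·51+6)/71⌋ − ⌊(41·51+6)/71⌋ = ⌊2148/71⌋ − ⌊2097/71⌋ = 30 − 29 = 1
n=42: ⌊(43·51+6)/71⌋ − ⌊(42·51+6)/71⌋ = ⌊2199/71⌋ − ⌊2148/71⌋ = 30 − 30 = 0
n=43: ⌊(44·51+6)/71⌋ − ⌊(43·51+6)/71⌋ = ⌊2250/71⌋ − ⌊2199/71⌋ = 31 − 30 = 1
n=44: ⌊(45·51+6)/71⌋ − ⌊(44·51+6)/71⌋ = ⌊2301/71⌋ − ⌊2250/71⌋ = 32 − 31 = 1
n=45: ⌊(46·51+6)/71⌋ − ⌊(45·51+6)/71⌋ = ⌊2352/71⌋ − ⌊2301/71⌋ = 33 − 32 = 1
n=46: ⌊(47·51+6)/71⌋ − ⌊(46·51+6)/71⌋ = ⌊2403/71⌋ − ⌊2352/71⌋ = 33 − 33 = 0
n=47: ⌊(48·51+6)/71⌋ − ⌊(47·51+6)/71⌋ = ⌊2454/71⌋ − ⌊2403/71⌋ = 34 − 33 = 1
n=48: ⌊(49·51+6)/71⌋ − ⌊(48·51+6)/71⌋ = ⌊2505/71⌋ − ⌊2454/71⌋ = 35 − 34 = 1
n=49: ⌊(50·51+6)/71⌋ − ⌊(49·51+6)/71⌋ = ⌊2556/71⌋ − ⌊2505/71⌋ = 36 − 35 = 1
n=50: ⌊(51·51+6)/71⌋ − ⌊(50·51+6)/71⌋ = ⌊2607/71⌋ − ⌊2556/71⌋ = 36 − 36 = 0
n=51: ⌊(52·51+6)/71⌋ − ⌊(51·51+6)/71⌋ = ⌊2658/71⌋ − ⌊2607/71⌋ = 37 − 36 = 1
n=52: ⌊(53·51+6)/71⌋ − ⌊(52·51+6)/71⌋ = ⌊2709/71⌋ − ⌊2658/71⌋ = 38 − 37 = 1
n=53: ⌊(54·51+6)/71⌋ − ⌊(53·51+6)/71⌋ = ⌊2760/71⌋ − ⌊2709/71⌋ = 38 − 38 = 0
n=54: ⌊(55·51+6)/71⌋ − ⌊(54·51+6)/71⌋ = ⌊2811/71⌋ − ⌊2760/71⌋ = 39 − 38 = 1
n=55: ⌊(56·51+6)/71⌋ − ⌊(55·51+6)/71⌋ = ⌊2862/71⌋ − ⌊2811/71⌋ = 40 − 39 = 1
n=56: ⌊(57·51+6)/71⌋ − ⌊(56·51+6)/71⌋ = ⌊2913/71⌋ − ⌊2862/71⌋ = 41 − 40 = 1
n=57: ⌊(58·51+6)/71⌋ − ⌊(57·51+6)/71⌋ = ⌊2964/71⌋ − ⌊2913/71⌋ = 41 − 41 = 0

0110111011011101110110111011011101101110110111011101101110


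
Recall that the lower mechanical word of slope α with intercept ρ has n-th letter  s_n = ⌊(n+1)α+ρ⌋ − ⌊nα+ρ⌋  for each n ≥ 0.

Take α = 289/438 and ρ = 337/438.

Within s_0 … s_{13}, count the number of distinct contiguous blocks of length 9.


3

t_n = ⌊(n·289+337)/438⌋ for n = 0 … 14:
  n=0…9: ⌊337/438⌋=0 ⌊626/438⌋=1 ⌊915/438⌋=2 ⌊1204/438⌋=2 ⌊1493/438⌋=3 ⌊1782/438⌋=4 ⌊2071/438⌋=4 ⌊2360/438⌋=5 ⌊2649/438⌋=6 ⌊2938/438⌋=6
  n=10…14: ⌊3227/438⌋=7 ⌊3516/438⌋=8 ⌊3805/438⌋=8 ⌊4094/438⌋=9 ⌊4383/438⌋=10
s_n = t_(n+1) − t_n for n = 0 … 13 gives
prefix = 11011011011011
slide a length-9 window over [0..8] … [5..13] (6 windows); first occurrence of each distinct factor:
  [  0..  8] 110110110
  [  1..  9] 101101101
  [  2.. 10] 011011011
  (the other 3 windows repeat one of these)
distinct factors: {011011011, 101101101, 110110110}
count = 3  (Sturmian bound for length 9 is 10)


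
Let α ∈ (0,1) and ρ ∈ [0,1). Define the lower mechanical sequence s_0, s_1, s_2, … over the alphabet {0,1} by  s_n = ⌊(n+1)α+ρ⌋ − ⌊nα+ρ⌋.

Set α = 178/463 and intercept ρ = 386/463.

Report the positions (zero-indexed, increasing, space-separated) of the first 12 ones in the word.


0 3 5 8 10 13 16 18 21 23 26 29

n=0: ⌊564/463⌋−⌊386/463⌋ = 1−0 = 1  ← one
n=1: ⌊742/463⌋−⌊564/463⌋ = 1−1 = 0
n=2: ⌊920/463⌋−⌊742/463⌋ = 1−1 = 0
n=3: ⌊1098/463⌋−⌊920/463⌋ = 2−1 = 1  ← one
n=4: ⌊1276/463⌋−⌊1098/463⌋ = 2−2 = 0
n=5: ⌊1454/463⌋−⌊1276/463⌋ = 3−2 = 1  ← one
n=6: ⌊1632/463⌋−⌊1454/463⌋ = 3−3 = 0
n=7: ⌊1810/463⌋−⌊1632/463⌋ = 3−3 = 0
n=8: ⌊1988/463⌋−⌊1810/463⌋ = 4−3 = 1  ← one
n=9: ⌊2166/463⌋−⌊1988/463⌋ = 4−4 = 0
n=10: ⌊2344/463⌋−⌊2166/463⌋ = 5−4 = 1  ← one
n=11: ⌊2522/463⌋−⌊2344/463⌋ = 5−5 = 0
n=12: ⌊2700/463⌋−⌊2522/463⌋ = 5−5 = 0
n=13: ⌊2878/463⌋−⌊2700/463⌋ = 6−5 = 1  ← one
n=14: ⌊3056/463⌋−⌊2878/463⌋ = 6−6 = 0
n=15: ⌊3234/463⌋−⌊3056/463⌋ = 6−6 = 0
n=16: ⌊3412/463⌋−⌊3234/463⌋ = 7−6 = 1  ← one
n=17: ⌊3590/463⌋−⌊3412/463⌋ = 7−7 = 0
n=18: ⌊3768/463⌋−⌊3590/463⌋ = 8−7 = 1  ← one
n=19: ⌊3946/463⌋−⌊3768/463⌋ = 8−8 = 0
n=20: ⌊4124/463⌋−⌊3946/463⌋ = 8−8 = 0
n=21: ⌊4302/463⌋−⌊4124/463⌋ = 9−8 = 1  ← one
n=22: ⌊4480/463⌋−⌊4302/463⌋ = 9−9 = 0
n=23: ⌊4658/463⌋−⌊4480/463⌋ = 10−9 = 1  ← one
n=24: ⌊4836/463⌋−⌊4658/463⌋ = 10−10 = 0
n=25: ⌊5014/463⌋−⌊4836/463⌋ = 10−10 = 0
n=26: ⌊5192/463⌋−⌊5014/463⌋ = 11−10 = 1  ← one
n=27: ⌊5370/463⌋−⌊5192/463⌋ = 11−11 = 0
n=28: ⌊5548/463⌋−⌊5370/463⌋ = 11−11 = 0
n=29: ⌊5726/463⌋−⌊5548/463⌋ = 12−11 = 1  ← one
positions of the first 12 ones: 0 3 5 8 10 13 16 18 21 23 26 29


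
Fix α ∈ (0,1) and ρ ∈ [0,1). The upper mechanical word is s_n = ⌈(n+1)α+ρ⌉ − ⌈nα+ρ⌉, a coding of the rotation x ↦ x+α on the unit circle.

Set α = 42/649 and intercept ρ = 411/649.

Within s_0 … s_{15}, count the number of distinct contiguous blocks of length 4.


5

t_n = ⌈(n·42+411)/649⌉ for n = 0 … 16:
  n=0…9: ⌈411/649⌉=1 ⌈453/649⌉=1 ⌈495/649⌉=1 ⌈537/649⌉=1 ⌈579/649⌉=1 ⌈621/649⌉=1 ⌈663/649⌉=2 ⌈705/649⌉=2 ⌈747/649⌉=2 ⌈789/649⌉=2
  n=10…16: ⌈831/649⌉=2 ⌈873/649⌉=2 ⌈915/649⌉=2 ⌈957/649⌉=2 ⌈999/649⌉=2 ⌈1041/649⌉=2 ⌈1083/649⌉=2
s_n = t_(n+1) − t_n for n = 0 … 15 gives
prefix = 0000010000000000
slide a length-4 window over [0..3] … [12..15] (13 windows); first occurrence of each distinct factor:
  [  0..  3] 0000
  [  2..  5] 0001
  [  3..  6] 0010
  [  4..  7] 0100
  [  5..  8] 1000
  (the other 8 windows repeat one of these)
distinct factors: {0000, 0001, 0010, 0100, 1000}
count = 5  (Sturmian bound for length 4 is 5)


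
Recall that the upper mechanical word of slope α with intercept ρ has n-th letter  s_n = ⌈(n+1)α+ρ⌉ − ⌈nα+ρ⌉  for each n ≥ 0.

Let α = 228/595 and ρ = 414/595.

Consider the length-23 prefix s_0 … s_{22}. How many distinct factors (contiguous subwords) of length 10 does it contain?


t_n = ⌈(n·228+414)/595⌉ for n = 0 … 23:
  n=0…9: ⌈414/595⌉=1 ⌈642/595⌉=2 ⌈870/595⌉=2 ⌈1098/595⌉=2 ⌈1326/595⌉=3 ⌈1554/595⌉=3 ⌈1782/595⌉=3 ⌈2010/595⌉=4 ⌈2238/595⌉=4 ⌈2466/595⌉=5
  n=10…19: ⌈2694/595⌉=5 ⌈2922/595⌉=5 ⌈3150/595⌉=6 ⌈3378/595⌉=6 ⌈3606/595⌉=7 ⌈3834/595⌉=7 ⌈4062/595⌉=7 ⌈4290/595⌉=8 ⌈4518/595⌉=8 ⌈4746/595⌉=8
  n=20…23: ⌈4974/595⌉=9 ⌈5202/595⌉=9 ⌈5430/595⌉=10 ⌈5658/595⌉=10
s_n = t_(n+1) − t_n for n = 0 … 22 gives
prefix = 10010010100101001001010
slide a length-10 window over [0..9] … [13..22] (14 windows); first occurrence of each distinct factor:
  [  0..  9] 1001001010
  [  1.. 10] 0010010100
  [  2.. 11] 0100101001
  [  3.. 12] 1001010010
  [  4.. 13] 0010100101
  [  5.. 14] 0101001010
  [  6.. 15] 1010010100
  [  9.. 18] 0010100100
  [ 10.. 19] 0101001001
  [ 11.. 20] 1010010010
  [ 12.. 21] 0100100101
  (the other 3 windows repeat one of these)
distinct factors: {0010010100, 0010100100, 0010100101, 0100100101, 0100101001, 0101001001, 0101001010, 1001001010, 1001010010, 1010010010, 1010010100}
count = 11  (Sturmian bound for length 10 is 11)

11
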